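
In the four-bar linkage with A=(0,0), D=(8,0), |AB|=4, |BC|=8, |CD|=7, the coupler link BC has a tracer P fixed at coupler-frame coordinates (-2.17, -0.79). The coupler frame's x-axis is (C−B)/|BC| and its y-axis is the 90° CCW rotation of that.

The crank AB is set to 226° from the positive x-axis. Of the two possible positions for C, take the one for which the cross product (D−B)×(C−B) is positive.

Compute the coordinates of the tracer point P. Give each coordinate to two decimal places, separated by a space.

A=(0,0), D=(8.00,0)
B = A + 4.00·(cos226°, sin226°) = (-2.7786, -2.8774)
|BD| = 11.1561
circle(B,8.00) ∩ circle(D,7.00): a=6.2503, h=4.9933
  candidates: C₊=(1.9723,3.5591) cross=55.706; C₋=(4.5481,-6.0897) cross=-55.706
  mode + wants cross > 0 → take C=(1.9723,3.5591) (cross=55.706)
ex = (C−B)/|BC| = (0.5939,0.8046); ey = (-0.8046,0.5939)
P = B + -2.17·ex + -0.79·ey = (-3.4317,-5.0924)

-3.43 -5.09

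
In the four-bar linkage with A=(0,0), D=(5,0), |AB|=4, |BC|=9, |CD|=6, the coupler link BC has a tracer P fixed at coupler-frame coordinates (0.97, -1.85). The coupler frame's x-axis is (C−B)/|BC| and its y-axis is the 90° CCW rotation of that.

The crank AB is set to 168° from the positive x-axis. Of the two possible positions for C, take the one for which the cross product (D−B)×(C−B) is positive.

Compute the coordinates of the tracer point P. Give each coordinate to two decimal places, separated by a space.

A=(0,0), D=(5.00,0)
B = A + 4.00·(cos168°, sin168°) = (-3.9126, 0.8316)
|BD| = 8.9513
circle(B,9.00) ∩ circle(D,6.00): a=6.9893, h=5.6701
  candidates: C₊=(3.5732,5.8279) cross=50.755; C₋=(2.5196,-5.4633) cross=-50.755
  mode + wants cross > 0 → take C=(3.5732,5.8279) (cross=50.755)
ex = (C−B)/|BC| = (0.8318,0.5551); ey = (-0.5551,0.8318)
P = B + 0.97·ex + -1.85·ey = (-2.0788,-0.1686)

-2.08 -0.17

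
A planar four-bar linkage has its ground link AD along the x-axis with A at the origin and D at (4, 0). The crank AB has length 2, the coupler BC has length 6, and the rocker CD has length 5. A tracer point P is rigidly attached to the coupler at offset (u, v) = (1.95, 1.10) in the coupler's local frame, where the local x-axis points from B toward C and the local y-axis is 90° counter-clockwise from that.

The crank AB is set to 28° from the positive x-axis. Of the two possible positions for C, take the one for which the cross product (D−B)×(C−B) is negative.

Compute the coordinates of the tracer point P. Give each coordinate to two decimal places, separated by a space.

3.27 -0.72

A=(0,0), D=(4.00,0)
B = A + 2.00·(cos28°, sin28°) = (1.7659, 0.9389)
|BD| = 2.4234
circle(B,6.00) ∩ circle(D,5.00): a=3.4812, h=4.8868
  candidates: C₊=(6.8686,4.0952) cross=11.843; C₋=(3.0818,-4.9150) cross=-11.843
  mode - wants cross < 0 → take C=(3.0818,-4.9150) (cross=-11.843)
ex = (C−B)/|BC| = (0.2193,-0.9757); ey = (0.9757,0.2193)
P = B + 1.95·ex + 1.10·ey = (3.2668,-0.7223)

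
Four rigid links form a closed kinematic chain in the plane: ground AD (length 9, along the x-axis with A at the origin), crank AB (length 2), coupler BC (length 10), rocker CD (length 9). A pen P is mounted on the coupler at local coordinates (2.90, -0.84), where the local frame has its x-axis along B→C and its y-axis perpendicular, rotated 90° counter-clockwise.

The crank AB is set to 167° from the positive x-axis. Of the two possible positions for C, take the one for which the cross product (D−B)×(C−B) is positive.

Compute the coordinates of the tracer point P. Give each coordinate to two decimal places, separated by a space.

0.61 2.05

A=(0,0), D=(9.00,0)
B = A + 2.00·(cos167°, sin167°) = (-1.9487, 0.4499)
|BD| = 10.9580
circle(B,10.00) ∩ circle(D,9.00): a=6.3459, h=7.7285
  candidates: C₊=(4.7092,7.9113) cross=84.688; C₋=(4.0745,-7.5326) cross=-84.688
  mode + wants cross > 0 → take C=(4.7092,7.9113) (cross=84.688)
ex = (C−B)/|BC| = (0.6658,0.7461); ey = (-0.7461,0.6658)
P = B + 2.90·ex + -0.84·ey = (0.6088,2.0544)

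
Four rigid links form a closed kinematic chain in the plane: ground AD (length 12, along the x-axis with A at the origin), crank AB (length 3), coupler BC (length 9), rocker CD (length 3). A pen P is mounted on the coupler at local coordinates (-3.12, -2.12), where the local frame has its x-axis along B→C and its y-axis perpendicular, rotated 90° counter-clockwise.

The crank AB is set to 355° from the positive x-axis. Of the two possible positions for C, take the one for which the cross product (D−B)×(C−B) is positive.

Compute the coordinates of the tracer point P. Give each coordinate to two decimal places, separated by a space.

A=(0,0), D=(12.00,0)
B = A + 3.00·(cos355°, sin355°) = (2.9886, -0.2615)
|BD| = 9.0152
circle(B,9.00) ∩ circle(D,3.00): a=8.5009, h=2.9556
  candidates: C₊=(11.4001,2.9394) cross=26.645; C₋=(11.5716,-2.9693) cross=-26.645
  mode + wants cross > 0 → take C=(11.4001,2.9394) (cross=26.645)
ex = (C−B)/|BC| = (0.9346,0.3557); ey = (-0.3557,0.9346)
P = B + -3.12·ex + -2.12·ey = (0.8266,-3.3525)

0.83 -3.35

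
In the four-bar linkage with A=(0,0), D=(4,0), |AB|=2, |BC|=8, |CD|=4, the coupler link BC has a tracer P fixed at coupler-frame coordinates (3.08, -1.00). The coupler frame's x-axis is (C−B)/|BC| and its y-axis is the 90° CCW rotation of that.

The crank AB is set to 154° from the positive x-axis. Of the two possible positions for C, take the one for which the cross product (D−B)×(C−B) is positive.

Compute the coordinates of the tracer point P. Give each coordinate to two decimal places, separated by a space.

A=(0,0), D=(4.00,0)
B = A + 2.00·(cos154°, sin154°) = (-1.7976, 0.8767)
|BD| = 5.8635
circle(B,8.00) ∩ circle(D,4.00): a=7.0249, h=3.8277
  candidates: C₊=(5.7206,3.6110) cross=22.444; C₋=(4.5760,-3.9583) cross=-22.444
  mode + wants cross > 0 → take C=(5.7206,3.6110) (cross=22.444)
ex = (C−B)/|BC| = (0.9398,0.3418); ey = (-0.3418,0.9398)
P = B + 3.08·ex + -1.00·ey = (1.4387,0.9897)

1.44 0.99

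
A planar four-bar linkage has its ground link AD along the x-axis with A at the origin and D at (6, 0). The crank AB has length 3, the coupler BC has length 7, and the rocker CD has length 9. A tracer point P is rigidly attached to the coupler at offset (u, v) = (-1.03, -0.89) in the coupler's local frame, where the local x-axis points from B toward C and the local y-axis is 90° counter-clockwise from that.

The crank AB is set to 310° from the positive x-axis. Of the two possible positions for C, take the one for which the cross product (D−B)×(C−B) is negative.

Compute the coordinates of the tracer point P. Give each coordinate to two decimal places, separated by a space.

0.73 -1.65

A=(0,0), D=(6.00,0)
B = A + 3.00·(cos310°, sin310°) = (1.9284, -2.2981)
|BD| = 4.6754
circle(B,7.00) ∩ circle(D,9.00): a=-1.0844, h=6.9155
  candidates: C₊=(-2.4152,3.1912) cross=32.333; C₋=(4.3832,-8.8536) cross=-32.333
  mode - wants cross < 0 → take C=(4.3832,-8.8536) (cross=-32.333)
ex = (C−B)/|BC| = (0.3507,-0.9365); ey = (0.9365,0.3507)
P = B + -1.03·ex + -0.89·ey = (0.7337,-1.6457)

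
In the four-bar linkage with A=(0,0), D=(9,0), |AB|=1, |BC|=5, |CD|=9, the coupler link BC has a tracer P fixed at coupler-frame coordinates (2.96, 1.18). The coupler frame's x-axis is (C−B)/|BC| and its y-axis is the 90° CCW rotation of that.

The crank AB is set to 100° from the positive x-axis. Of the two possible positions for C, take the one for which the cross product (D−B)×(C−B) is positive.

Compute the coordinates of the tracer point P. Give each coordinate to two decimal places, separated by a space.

-0.02 4.17

A=(0,0), D=(9.00,0)
B = A + 1.00·(cos100°, sin100°) = (-0.1736, 0.9848)
|BD| = 9.2264
circle(B,5.00) ∩ circle(D,9.00): a=1.5784, h=4.7443
  candidates: C₊=(1.9021,5.5336) cross=43.773; C₋=(0.8893,-3.9009) cross=-43.773
  mode + wants cross > 0 → take C=(1.9021,5.5336) (cross=43.773)
ex = (C−B)/|BC| = (0.4152,0.9098); ey = (-0.9098,0.4152)
P = B + 2.96·ex + 1.18·ey = (-0.0183,4.1676)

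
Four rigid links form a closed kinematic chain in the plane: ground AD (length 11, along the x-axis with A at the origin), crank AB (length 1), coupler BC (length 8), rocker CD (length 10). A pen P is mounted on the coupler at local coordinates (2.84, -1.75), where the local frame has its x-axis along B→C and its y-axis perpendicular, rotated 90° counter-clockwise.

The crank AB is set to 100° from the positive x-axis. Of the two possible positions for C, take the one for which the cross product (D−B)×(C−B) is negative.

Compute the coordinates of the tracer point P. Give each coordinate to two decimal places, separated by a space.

A=(0,0), D=(11.00,0)
B = A + 1.00·(cos100°, sin100°) = (-0.1736, 0.9848)
|BD| = 11.2170
circle(B,8.00) ∩ circle(D,10.00): a=4.0038, h=6.9260
  candidates: C₊=(4.4227,7.5326) cross=77.689; C₋=(3.2066,-6.2660) cross=-77.689
  mode - wants cross < 0 → take C=(3.2066,-6.2660) (cross=-77.689)
ex = (C−B)/|BC| = (0.4225,-0.9063); ey = (0.9063,0.4225)
P = B + 2.84·ex + -1.75·ey = (-0.5598,-2.3287)

-0.56 -2.33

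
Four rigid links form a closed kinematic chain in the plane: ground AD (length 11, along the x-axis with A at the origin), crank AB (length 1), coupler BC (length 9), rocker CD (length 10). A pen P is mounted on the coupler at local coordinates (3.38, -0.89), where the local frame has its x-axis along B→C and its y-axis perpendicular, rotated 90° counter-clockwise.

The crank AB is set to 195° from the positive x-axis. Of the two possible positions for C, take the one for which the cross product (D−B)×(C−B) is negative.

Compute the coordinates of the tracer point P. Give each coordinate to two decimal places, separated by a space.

0.33 -3.51

A=(0,0), D=(11.00,0)
B = A + 1.00·(cos195°, sin195°) = (-0.9659, -0.2588)
|BD| = 11.9687
circle(B,9.00) ∩ circle(D,10.00): a=5.1906, h=7.3524
  candidates: C₊=(4.0645,7.2041) cross=87.999; C₋=(4.3825,-7.4972) cross=-87.999
  mode - wants cross < 0 → take C=(4.3825,-7.4972) (cross=-87.999)
ex = (C−B)/|BC| = (0.5943,-0.8043); ey = (0.8043,0.5943)
P = B + 3.38·ex + -0.89·ey = (0.3269,-3.5061)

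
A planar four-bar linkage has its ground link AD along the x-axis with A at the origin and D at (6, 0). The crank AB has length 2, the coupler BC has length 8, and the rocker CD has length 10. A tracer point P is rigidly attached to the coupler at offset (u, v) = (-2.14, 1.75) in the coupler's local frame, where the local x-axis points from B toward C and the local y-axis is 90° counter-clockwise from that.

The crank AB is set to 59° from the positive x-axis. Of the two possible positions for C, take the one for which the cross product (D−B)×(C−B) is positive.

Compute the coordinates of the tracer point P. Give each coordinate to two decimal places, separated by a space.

-1.17 0.04

A=(0,0), D=(6.00,0)
B = A + 2.00·(cos59°, sin59°) = (1.0301, 1.7143)
|BD| = 5.2573
circle(B,8.00) ∩ circle(D,10.00): a=-0.7952, h=7.9604
  candidates: C₊=(2.8741,9.4989) cross=41.850; C₋=(-2.3174,-5.5516) cross=-41.850
  mode + wants cross > 0 → take C=(2.8741,9.4989) (cross=41.850)
ex = (C−B)/|BC| = (0.2305,0.9731); ey = (-0.9731,0.2305)
P = B + -2.14·ex + 1.75·ey = (-1.1661,0.0354)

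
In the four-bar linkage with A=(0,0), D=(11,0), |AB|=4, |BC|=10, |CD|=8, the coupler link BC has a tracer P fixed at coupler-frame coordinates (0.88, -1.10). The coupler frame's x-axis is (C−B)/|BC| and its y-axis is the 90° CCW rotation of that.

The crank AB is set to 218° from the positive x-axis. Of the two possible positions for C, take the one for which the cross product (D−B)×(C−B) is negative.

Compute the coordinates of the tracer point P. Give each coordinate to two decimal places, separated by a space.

A=(0,0), D=(11.00,0)
B = A + 4.00·(cos218°, sin218°) = (-3.1520, -2.4626)
|BD| = 14.3647
circle(B,10.00) ∩ circle(D,8.00): a=8.4354, h=5.3706
  candidates: C₊=(4.2378,4.2746) cross=77.147; C₋=(6.0792,-6.3076) cross=-77.147
  mode - wants cross < 0 → take C=(6.0792,-6.3076) (cross=-77.147)
ex = (C−B)/|BC| = (0.9231,-0.3845); ey = (0.3845,0.9231)
P = B + 0.88·ex + -1.10·ey = (-2.7626,-3.8164)

-2.76 -3.82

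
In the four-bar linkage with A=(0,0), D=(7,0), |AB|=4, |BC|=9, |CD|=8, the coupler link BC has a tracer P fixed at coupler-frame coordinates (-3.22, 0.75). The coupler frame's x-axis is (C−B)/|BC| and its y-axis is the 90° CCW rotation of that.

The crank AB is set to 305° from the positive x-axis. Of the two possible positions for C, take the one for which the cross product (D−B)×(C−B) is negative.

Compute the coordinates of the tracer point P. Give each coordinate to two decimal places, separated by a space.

A=(0,0), D=(7.00,0)
B = A + 4.00·(cos305°, sin305°) = (2.2943, -3.2766)
|BD| = 5.7341
circle(B,9.00) ∩ circle(D,8.00): a=4.3494, h=7.8793
  candidates: C₊=(1.3612,5.6749) cross=45.180; C₋=(10.3661,-7.2574) cross=-45.180
  mode - wants cross < 0 → take C=(10.3661,-7.2574) (cross=-45.180)
ex = (C−B)/|BC| = (0.8969,-0.4423); ey = (0.4423,0.8969)
P = B + -3.22·ex + 0.75·ey = (-0.2619,-1.1797)

-0.26 -1.18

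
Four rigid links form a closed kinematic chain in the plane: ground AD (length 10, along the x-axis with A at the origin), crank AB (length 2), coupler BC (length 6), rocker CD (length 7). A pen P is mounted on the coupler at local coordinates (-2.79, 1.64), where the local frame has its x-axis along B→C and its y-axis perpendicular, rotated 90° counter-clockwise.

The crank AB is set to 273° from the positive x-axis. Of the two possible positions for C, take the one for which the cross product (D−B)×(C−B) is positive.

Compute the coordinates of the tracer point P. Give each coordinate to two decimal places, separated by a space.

-2.86 -3.30

A=(0,0), D=(10.00,0)
B = A + 2.00·(cos273°, sin273°) = (0.1047, -1.9973)
|BD| = 10.0949
circle(B,6.00) ∩ circle(D,7.00): a=4.4035, h=4.0754
  candidates: C₊=(3.6149,2.8688) cross=41.141; C₋=(5.2275,-5.1208) cross=-41.141
  mode + wants cross > 0 → take C=(3.6149,2.8688) (cross=41.141)
ex = (C−B)/|BC| = (0.5850,0.8110); ey = (-0.8110,0.5850)
P = B + -2.79·ex + 1.64·ey = (-2.8576,-3.3005)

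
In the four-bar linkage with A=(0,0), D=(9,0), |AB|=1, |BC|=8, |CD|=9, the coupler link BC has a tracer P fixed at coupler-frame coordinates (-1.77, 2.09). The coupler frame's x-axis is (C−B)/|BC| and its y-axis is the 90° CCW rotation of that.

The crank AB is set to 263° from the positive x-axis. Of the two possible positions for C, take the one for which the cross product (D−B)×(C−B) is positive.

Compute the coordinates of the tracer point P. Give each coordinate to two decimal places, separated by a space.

A=(0,0), D=(9.00,0)
B = A + 1.00·(cos263°, sin263°) = (-0.1219, -0.9925)
|BD| = 9.1757
circle(B,8.00) ∩ circle(D,9.00): a=3.6615, h=7.1129
  candidates: C₊=(2.7487,6.4747) cross=65.266; C₋=(4.2876,-7.6676) cross=-65.266
  mode + wants cross > 0 → take C=(2.7487,6.4747) (cross=65.266)
ex = (C−B)/|BC| = (0.3588,0.9334); ey = (-0.9334,0.3588)
P = B + -1.77·ex + 2.09·ey = (-2.7078,-1.8947)

-2.71 -1.89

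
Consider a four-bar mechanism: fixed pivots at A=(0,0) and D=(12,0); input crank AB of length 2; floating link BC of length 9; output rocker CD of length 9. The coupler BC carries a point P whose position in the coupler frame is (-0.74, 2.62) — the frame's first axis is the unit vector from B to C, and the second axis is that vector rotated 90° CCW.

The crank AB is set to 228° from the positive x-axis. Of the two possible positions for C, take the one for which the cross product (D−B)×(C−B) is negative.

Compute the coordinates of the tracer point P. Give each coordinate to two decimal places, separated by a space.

-0.42 1.08

A=(0,0), D=(12.00,0)
B = A + 2.00·(cos228°, sin228°) = (-1.3383, -1.4863)
|BD| = 13.4208
circle(B,9.00) ∩ circle(D,9.00): a=6.7104, h=5.9975
  candidates: C₊=(4.6667,5.2175) cross=80.492; C₋=(5.9951,-6.7038) cross=-80.492
  mode - wants cross < 0 → take C=(5.9951,-6.7038) (cross=-80.492)
ex = (C−B)/|BC| = (0.8148,-0.5797); ey = (0.5797,0.8148)
P = B + -0.74·ex + 2.62·ey = (-0.4224,1.0775)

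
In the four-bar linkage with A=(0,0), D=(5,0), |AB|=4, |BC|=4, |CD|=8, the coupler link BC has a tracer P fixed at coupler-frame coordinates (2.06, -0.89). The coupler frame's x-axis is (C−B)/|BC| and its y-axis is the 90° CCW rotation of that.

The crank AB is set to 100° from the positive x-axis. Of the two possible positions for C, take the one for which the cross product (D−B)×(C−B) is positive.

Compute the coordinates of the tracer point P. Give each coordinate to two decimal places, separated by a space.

1.21 5.13

A=(0,0), D=(5.00,0)
B = A + 4.00·(cos100°, sin100°) = (-0.6946, 3.9392)
|BD| = 6.9243
circle(B,4.00) ∩ circle(D,8.00): a=-0.0039, h=4.0000
  candidates: C₊=(1.5778,7.2311) cross=27.697; C₋=(-2.9734,0.6518) cross=-27.697
  mode + wants cross > 0 → take C=(1.5778,7.2311) (cross=27.697)
ex = (C−B)/|BC| = (0.5681,0.8230); ey = (-0.8230,0.5681)
P = B + 2.06·ex + -0.89·ey = (1.2081,5.1289)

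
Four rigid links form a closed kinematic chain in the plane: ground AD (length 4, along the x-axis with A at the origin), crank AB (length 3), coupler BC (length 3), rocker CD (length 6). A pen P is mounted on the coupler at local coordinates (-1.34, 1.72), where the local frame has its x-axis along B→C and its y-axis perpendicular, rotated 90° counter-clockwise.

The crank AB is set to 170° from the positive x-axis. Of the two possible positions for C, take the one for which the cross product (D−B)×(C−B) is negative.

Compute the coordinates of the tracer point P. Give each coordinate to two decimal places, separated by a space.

A=(0,0), D=(4.00,0)
B = A + 3.00·(cos170°, sin170°) = (-2.9544, 0.5209)
|BD| = 6.9739
circle(B,3.00) ∩ circle(D,6.00): a=1.5512, h=2.5679
  candidates: C₊=(-1.2158,2.9658) cross=17.908; C₋=(-1.5994,-2.1556) cross=-17.908
  mode - wants cross < 0 → take C=(-1.5994,-2.1556) (cross=-17.908)
ex = (C−B)/|BC| = (0.4517,-0.8922); ey = (0.8922,0.4517)
P = B + -1.34·ex + 1.72·ey = (-2.0251,2.4933)

-2.03 2.49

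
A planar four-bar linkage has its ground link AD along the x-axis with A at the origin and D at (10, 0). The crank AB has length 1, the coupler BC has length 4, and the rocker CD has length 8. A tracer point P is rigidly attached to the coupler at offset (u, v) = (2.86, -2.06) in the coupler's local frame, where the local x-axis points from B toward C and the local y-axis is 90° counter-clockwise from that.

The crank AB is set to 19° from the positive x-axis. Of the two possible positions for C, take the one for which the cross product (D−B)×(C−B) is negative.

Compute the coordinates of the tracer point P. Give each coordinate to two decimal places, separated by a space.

0.35 -3.15

A=(0,0), D=(10.00,0)
B = A + 1.00·(cos19°, sin19°) = (0.9455, 0.3256)
|BD| = 9.0603
circle(B,4.00) ∩ circle(D,8.00): a=1.8813, h=3.5300
  candidates: C₊=(2.9524,3.7857) cross=31.983; C₋=(2.6987,-3.2697) cross=-31.983
  mode - wants cross < 0 → take C=(2.6987,-3.2697) (cross=-31.983)
ex = (C−B)/|BC| = (0.4383,-0.8988); ey = (0.8988,0.4383)
P = B + 2.86·ex + -2.06·ey = (0.3475,-3.1480)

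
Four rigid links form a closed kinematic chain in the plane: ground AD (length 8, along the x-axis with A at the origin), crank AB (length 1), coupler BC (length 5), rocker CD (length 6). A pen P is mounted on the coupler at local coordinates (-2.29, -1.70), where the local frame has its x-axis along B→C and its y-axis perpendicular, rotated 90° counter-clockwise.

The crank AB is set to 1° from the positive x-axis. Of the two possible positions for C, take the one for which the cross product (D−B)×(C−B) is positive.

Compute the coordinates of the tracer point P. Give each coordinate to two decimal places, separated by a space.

A=(0,0), D=(8.00,0)
B = A + 1.00·(cos1°, sin1°) = (0.9998, 0.0175)
|BD| = 7.0002
circle(B,5.00) ∩ circle(D,6.00): a=2.7144, h=4.1991
  candidates: C₊=(3.7247,4.2097) cross=29.394; C₋=(3.7038,-4.1884) cross=-29.394
  mode + wants cross > 0 → take C=(3.7247,4.2097) (cross=29.394)
ex = (C−B)/|BC| = (0.5450,0.8385); ey = (-0.8385,0.5450)
P = B + -2.29·ex + -1.70·ey = (1.1772,-2.8291)

1.18 -2.83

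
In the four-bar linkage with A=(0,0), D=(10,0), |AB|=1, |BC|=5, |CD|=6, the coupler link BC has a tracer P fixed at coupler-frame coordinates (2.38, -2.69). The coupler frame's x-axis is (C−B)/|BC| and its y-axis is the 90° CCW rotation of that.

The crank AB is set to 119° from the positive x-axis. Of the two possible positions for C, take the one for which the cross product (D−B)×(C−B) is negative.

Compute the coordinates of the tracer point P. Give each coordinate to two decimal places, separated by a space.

0.63 -2.54

A=(0,0), D=(10.00,0)
B = A + 1.00·(cos119°, sin119°) = (-0.4848, 0.8746)
|BD| = 10.5212
circle(B,5.00) ∩ circle(D,6.00): a=4.7379, h=1.5977
  candidates: C₊=(4.3695,2.0729) cross=16.810; C₋=(4.1038,-1.1114) cross=-16.810
  mode - wants cross < 0 → take C=(4.1038,-1.1114) (cross=-16.810)
ex = (C−B)/|BC| = (0.9177,-0.3972); ey = (0.3972,0.9177)
P = B + 2.38·ex + -2.69·ey = (0.6309,-2.5394)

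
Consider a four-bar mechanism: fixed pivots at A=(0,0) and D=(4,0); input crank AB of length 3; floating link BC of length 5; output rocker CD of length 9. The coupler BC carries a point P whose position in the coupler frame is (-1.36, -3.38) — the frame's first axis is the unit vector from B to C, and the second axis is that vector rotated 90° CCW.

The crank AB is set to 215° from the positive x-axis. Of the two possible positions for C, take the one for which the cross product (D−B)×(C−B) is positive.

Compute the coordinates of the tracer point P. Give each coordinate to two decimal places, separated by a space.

A=(0,0), D=(4.00,0)
B = A + 3.00·(cos215°, sin215°) = (-2.4575, -1.7207)
|BD| = 6.6828
circle(B,5.00) ∩ circle(D,9.00): a=-0.8485, h=4.9275
  candidates: C₊=(-4.5461,2.8221) cross=32.929; C₋=(-2.0086,-6.7005) cross=-32.929
  mode + wants cross > 0 → take C=(-4.5461,2.8221) (cross=32.929)
ex = (C−B)/|BC| = (-0.4177,0.9086); ey = (-0.9086,-0.4177)
P = B + -1.36·ex + -3.38·ey = (1.1816,-1.5445)

1.18 -1.54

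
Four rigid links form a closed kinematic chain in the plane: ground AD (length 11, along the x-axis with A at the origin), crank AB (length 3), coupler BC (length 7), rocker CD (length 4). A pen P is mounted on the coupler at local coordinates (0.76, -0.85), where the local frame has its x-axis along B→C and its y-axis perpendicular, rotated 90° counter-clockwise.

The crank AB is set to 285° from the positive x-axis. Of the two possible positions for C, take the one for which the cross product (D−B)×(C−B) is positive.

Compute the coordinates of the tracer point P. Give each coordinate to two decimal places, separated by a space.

A=(0,0), D=(11.00,0)
B = A + 3.00·(cos285°, sin285°) = (0.7765, -2.8978)
|BD| = 10.6263
circle(B,7.00) ∩ circle(D,4.00): a=6.8659, h=1.3636
  candidates: C₊=(7.0103,0.2865) cross=14.490; C₋=(7.7540,-2.3374) cross=-14.490
  mode + wants cross > 0 → take C=(7.0103,0.2865) (cross=14.490)
ex = (C−B)/|BC| = (0.8905,0.4549); ey = (-0.4549,0.8905)
P = B + 0.76·ex + -0.85·ey = (1.8399,-3.3090)

1.84 -3.31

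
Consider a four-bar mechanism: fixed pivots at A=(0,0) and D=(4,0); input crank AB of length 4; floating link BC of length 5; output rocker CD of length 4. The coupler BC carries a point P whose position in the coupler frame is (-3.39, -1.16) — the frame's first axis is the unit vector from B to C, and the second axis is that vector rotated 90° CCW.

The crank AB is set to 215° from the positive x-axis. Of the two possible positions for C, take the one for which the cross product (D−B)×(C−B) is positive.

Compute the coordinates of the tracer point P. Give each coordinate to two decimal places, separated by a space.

A=(0,0), D=(4.00,0)
B = A + 4.00·(cos215°, sin215°) = (-3.2766, -2.2943)
|BD| = 7.6297
circle(B,5.00) ∩ circle(D,4.00): a=4.4047, h=2.3662
  candidates: C₊=(0.2127,1.2869) cross=18.054; C₋=(1.6357,-3.2265) cross=-18.054
  mode + wants cross > 0 → take C=(0.2127,1.2869) (cross=18.054)
ex = (C−B)/|BC| = (0.6979,0.7162); ey = (-0.7162,0.6979)
P = B + -3.39·ex + -1.16·ey = (-4.8115,-5.5319)

-4.81 -5.53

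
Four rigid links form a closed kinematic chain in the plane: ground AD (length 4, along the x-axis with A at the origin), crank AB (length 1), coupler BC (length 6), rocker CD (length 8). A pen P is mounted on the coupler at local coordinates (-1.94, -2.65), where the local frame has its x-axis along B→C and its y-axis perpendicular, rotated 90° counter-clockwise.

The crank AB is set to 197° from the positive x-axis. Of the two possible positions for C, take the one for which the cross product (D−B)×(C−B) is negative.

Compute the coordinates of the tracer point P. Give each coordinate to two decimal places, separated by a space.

-3.61 1.64

A=(0,0), D=(4.00,0)
B = A + 1.00·(cos197°, sin197°) = (-0.9563, -0.2924)
|BD| = 4.9649
circle(B,6.00) ∩ circle(D,8.00): a=-0.3373, h=5.9905
  candidates: C₊=(-1.6458,5.6679) cross=29.742; C₋=(-0.9403,-6.2924) cross=-29.742
  mode - wants cross < 0 → take C=(-0.9403,-6.2924) (cross=-29.742)
ex = (C−B)/|BC| = (0.0027,-1.0000); ey = (1.0000,0.0027)
P = B + -1.94·ex + -2.65·ey = (-3.6115,1.6405)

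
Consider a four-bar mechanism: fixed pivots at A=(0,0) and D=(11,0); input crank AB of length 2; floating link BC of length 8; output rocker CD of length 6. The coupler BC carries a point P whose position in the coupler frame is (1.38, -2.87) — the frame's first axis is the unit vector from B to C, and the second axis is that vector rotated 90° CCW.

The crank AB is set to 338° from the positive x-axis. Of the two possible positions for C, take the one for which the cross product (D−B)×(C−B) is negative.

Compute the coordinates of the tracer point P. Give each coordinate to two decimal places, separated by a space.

A=(0,0), D=(11.00,0)
B = A + 2.00·(cos338°, sin338°) = (1.8544, -0.7492)
|BD| = 9.1763
circle(B,8.00) ∩ circle(D,6.00): a=6.1138, h=5.1596
  candidates: C₊=(7.5265,4.8923) cross=47.346; C₋=(8.3690,-5.3924) cross=-47.346
  mode - wants cross < 0 → take C=(8.3690,-5.3924) (cross=-47.346)
ex = (C−B)/|BC| = (0.8143,-0.5804); ey = (0.5804,0.8143)
P = B + 1.38·ex + -2.87·ey = (1.3124,-3.8873)

1.31 -3.89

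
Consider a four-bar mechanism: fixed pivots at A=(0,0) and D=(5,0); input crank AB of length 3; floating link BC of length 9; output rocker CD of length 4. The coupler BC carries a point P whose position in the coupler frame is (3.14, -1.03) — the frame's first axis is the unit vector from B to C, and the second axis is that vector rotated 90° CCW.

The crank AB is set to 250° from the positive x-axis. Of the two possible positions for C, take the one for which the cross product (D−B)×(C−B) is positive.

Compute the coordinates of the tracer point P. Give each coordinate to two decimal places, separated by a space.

1.80 -1.11

A=(0,0), D=(5.00,0)
B = A + 3.00·(cos250°, sin250°) = (-1.0261, -2.8191)
|BD| = 6.6529
circle(B,9.00) ∩ circle(D,4.00): a=8.2115, h=3.6838
  candidates: C₊=(4.8509,3.9972) cross=24.508; C₋=(7.9728,-2.6763) cross=-24.508
  mode + wants cross > 0 → take C=(4.8509,3.9972) (cross=24.508)
ex = (C−B)/|BC| = (0.6530,0.7574); ey = (-0.7574,0.6530)
P = B + 3.14·ex + -1.03·ey = (1.8044,-1.1135)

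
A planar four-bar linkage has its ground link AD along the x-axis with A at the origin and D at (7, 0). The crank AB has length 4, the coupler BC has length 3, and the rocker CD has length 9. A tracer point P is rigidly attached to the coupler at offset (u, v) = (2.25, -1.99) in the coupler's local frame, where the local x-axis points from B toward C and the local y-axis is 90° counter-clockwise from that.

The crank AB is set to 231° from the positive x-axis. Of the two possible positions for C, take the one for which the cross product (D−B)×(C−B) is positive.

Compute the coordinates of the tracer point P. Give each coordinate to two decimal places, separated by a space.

-0.17 -1.24

A=(0,0), D=(7.00,0)
B = A + 4.00·(cos231°, sin231°) = (-2.5173, -3.1086)
|BD| = 10.0121
circle(B,3.00) ∩ circle(D,9.00): a=1.4104, h=2.6478
  candidates: C₊=(-1.9987,-0.1537) cross=26.510; C₋=(-0.3545,-5.1876) cross=-26.510
  mode + wants cross > 0 → take C=(-1.9987,-0.1537) (cross=26.510)
ex = (C−B)/|BC| = (0.1729,0.9849); ey = (-0.9849,0.1729)
P = B + 2.25·ex + -1.99·ey = (-0.1683,-1.2365)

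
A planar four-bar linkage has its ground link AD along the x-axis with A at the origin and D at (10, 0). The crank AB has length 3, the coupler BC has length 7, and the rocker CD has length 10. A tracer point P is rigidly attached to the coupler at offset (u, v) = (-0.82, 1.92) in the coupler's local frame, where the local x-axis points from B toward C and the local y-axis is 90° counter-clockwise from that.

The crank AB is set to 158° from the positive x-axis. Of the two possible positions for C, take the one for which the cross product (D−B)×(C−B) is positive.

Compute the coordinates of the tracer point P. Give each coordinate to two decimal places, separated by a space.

A=(0,0), D=(10.00,0)
B = A + 3.00·(cos158°, sin158°) = (-2.7816, 1.1238)
|BD| = 12.8309
circle(B,7.00) ∩ circle(D,10.00): a=4.4280, h=5.4215
  candidates: C₊=(2.1043,6.1366) cross=69.562; C₋=(1.1546,-4.6647) cross=-69.562
  mode + wants cross > 0 → take C=(2.1043,6.1366) (cross=69.562)
ex = (C−B)/|BC| = (0.6980,0.7161); ey = (-0.7161,0.6980)
P = B + -0.82·ex + 1.92·ey = (-4.7288,1.8767)

-4.73 1.88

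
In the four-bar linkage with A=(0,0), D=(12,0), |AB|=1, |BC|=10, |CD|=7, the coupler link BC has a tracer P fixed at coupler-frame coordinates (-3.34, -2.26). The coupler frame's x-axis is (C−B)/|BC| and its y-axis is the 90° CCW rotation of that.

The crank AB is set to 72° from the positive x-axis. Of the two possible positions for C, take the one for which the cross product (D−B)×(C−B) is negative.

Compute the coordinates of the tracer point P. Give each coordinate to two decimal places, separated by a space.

-3.69 1.45

A=(0,0), D=(12.00,0)
B = A + 1.00·(cos72°, sin72°) = (0.3090, 0.9511)
|BD| = 11.7296
circle(B,10.00) ∩ circle(D,7.00): a=8.0388, h=5.9479
  candidates: C₊=(8.8036,6.2276) cross=69.767; C₋=(7.8391,-5.6291) cross=-69.767
  mode - wants cross < 0 → take C=(7.8391,-5.6291) (cross=-69.767)
ex = (C−B)/|BC| = (0.7530,-0.6580); ey = (0.6580,0.7530)
P = B + -3.34·ex + -2.26·ey = (-3.6931,1.4470)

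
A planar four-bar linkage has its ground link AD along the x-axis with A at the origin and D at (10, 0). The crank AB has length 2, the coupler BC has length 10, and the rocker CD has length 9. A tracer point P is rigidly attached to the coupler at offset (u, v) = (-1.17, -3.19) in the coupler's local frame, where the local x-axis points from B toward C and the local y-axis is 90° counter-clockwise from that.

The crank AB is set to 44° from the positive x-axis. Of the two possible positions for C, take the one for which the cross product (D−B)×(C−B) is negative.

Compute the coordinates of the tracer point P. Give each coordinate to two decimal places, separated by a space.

A=(0,0), D=(10.00,0)
B = A + 2.00·(cos44°, sin44°) = (1.4387, 1.3893)
|BD| = 8.6733
circle(B,10.00) ∩ circle(D,9.00): a=5.4320, h=8.3961
  candidates: C₊=(8.1454,8.8068) cross=72.822; C₋=(5.4556,-7.7684) cross=-72.822
  mode - wants cross < 0 → take C=(5.4556,-7.7684) (cross=-72.822)
ex = (C−B)/|BC| = (0.4017,-0.9158); ey = (0.9158,0.4017)
P = B + -1.17·ex + -3.19·ey = (-1.9526,1.1794)

-1.95 1.18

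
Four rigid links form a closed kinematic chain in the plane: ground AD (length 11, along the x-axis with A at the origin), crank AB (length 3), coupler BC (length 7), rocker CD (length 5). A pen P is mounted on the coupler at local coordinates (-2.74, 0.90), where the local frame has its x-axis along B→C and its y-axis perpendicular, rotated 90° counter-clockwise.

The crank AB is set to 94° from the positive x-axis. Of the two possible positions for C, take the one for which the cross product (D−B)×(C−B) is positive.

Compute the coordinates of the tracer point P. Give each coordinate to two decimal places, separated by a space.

A=(0,0), D=(11.00,0)
B = A + 3.00·(cos94°, sin94°) = (-0.2093, 2.9927)
|BD| = 11.6019
circle(B,7.00) ∩ circle(D,5.00): a=6.8353, h=1.5097
  candidates: C₊=(6.7841,2.6882) cross=17.515; C₋=(6.0053,-0.2291) cross=-17.515
  mode + wants cross > 0 → take C=(6.7841,2.6882) (cross=17.515)
ex = (C−B)/|BC| = (0.9991,-0.0435); ey = (0.0435,0.9991)
P = B + -2.74·ex + 0.90·ey = (-2.9075,4.0110)

-2.91 4.01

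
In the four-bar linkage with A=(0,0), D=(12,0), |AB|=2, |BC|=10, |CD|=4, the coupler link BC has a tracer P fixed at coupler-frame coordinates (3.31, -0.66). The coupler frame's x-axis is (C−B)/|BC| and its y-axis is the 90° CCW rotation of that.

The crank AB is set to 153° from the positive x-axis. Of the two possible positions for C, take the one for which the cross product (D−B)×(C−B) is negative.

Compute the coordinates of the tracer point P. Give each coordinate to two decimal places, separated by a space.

A=(0,0), D=(12.00,0)
B = A + 2.00·(cos153°, sin153°) = (-1.7820, 0.9080)
|BD| = 13.8119
circle(B,10.00) ∩ circle(D,4.00): a=9.9468, h=1.0301
  candidates: C₊=(8.2110,1.2820) cross=14.228; C₋=(8.0756,-0.7738) cross=-14.228
  mode - wants cross < 0 → take C=(8.0756,-0.7738) (cross=-14.228)
ex = (C−B)/|BC| = (0.9858,-0.1682); ey = (0.1682,0.9858)
P = B + 3.31·ex + -0.66·ey = (1.3698,-0.2993)

1.37 -0.30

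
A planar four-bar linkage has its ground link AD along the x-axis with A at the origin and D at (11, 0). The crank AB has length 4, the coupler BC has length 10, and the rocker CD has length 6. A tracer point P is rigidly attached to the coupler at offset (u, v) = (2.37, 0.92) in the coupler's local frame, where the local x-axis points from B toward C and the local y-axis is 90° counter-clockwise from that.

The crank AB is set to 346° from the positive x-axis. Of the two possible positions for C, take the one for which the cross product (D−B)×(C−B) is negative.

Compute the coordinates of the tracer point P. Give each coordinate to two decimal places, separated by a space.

A=(0,0), D=(11.00,0)
B = A + 4.00·(cos346°, sin346°) = (3.8812, -0.9677)
|BD| = 7.1843
circle(B,10.00) ∩ circle(D,6.00): a=8.0463, h=5.9378
  candidates: C₊=(11.0544,5.9998) cross=42.659; C₋=(12.6540,-5.7675) cross=-42.659
  mode - wants cross < 0 → take C=(12.6540,-5.7675) (cross=-42.659)
ex = (C−B)/|BC| = (0.8773,-0.4800); ey = (0.4800,0.8773)
P = B + 2.37·ex + 0.92·ey = (6.4019,-1.2982)

6.40 -1.30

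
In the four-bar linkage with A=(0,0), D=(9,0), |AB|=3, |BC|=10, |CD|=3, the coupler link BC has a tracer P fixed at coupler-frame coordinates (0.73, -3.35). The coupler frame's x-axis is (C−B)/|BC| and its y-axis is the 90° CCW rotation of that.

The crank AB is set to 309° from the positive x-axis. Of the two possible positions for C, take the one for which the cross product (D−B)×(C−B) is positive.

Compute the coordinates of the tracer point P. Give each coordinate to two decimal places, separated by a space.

4.15 -4.91

A=(0,0), D=(9.00,0)
B = A + 3.00·(cos309°, sin309°) = (1.8880, -2.3314)
|BD| = 7.4844
circle(B,10.00) ∩ circle(D,3.00): a=9.8215, h=1.8810
  candidates: C₊=(10.6349,2.5154) cross=14.078; C₋=(11.8067,-1.0594) cross=-14.078
  mode + wants cross > 0 → take C=(10.6349,2.5154) (cross=14.078)
ex = (C−B)/|BC| = (0.8747,0.4847); ey = (-0.4847,0.8747)
P = B + 0.73·ex + -3.35·ey = (4.1502,-4.9078)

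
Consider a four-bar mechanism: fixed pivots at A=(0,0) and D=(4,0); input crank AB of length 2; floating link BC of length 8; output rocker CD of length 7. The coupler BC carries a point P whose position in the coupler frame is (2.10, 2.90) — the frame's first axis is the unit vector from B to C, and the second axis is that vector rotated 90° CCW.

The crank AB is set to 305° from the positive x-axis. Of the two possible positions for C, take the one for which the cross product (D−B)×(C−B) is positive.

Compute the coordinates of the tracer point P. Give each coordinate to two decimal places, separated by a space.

A=(0,0), D=(4.00,0)
B = A + 2.00·(cos305°, sin305°) = (1.1472, -1.6383)
|BD| = 3.2898
circle(B,8.00) ∩ circle(D,7.00): a=3.9247, h=6.9712
  candidates: C₊=(1.0790,6.3614) cross=22.934; C₋=(8.0222,-5.7291) cross=-22.934
  mode + wants cross > 0 → take C=(1.0790,6.3614) (cross=22.934)
ex = (C−B)/|BC| = (-0.0085,1.0000); ey = (-1.0000,-0.0085)
P = B + 2.10·ex + 2.90·ey = (-1.7706,0.4369)

-1.77 0.44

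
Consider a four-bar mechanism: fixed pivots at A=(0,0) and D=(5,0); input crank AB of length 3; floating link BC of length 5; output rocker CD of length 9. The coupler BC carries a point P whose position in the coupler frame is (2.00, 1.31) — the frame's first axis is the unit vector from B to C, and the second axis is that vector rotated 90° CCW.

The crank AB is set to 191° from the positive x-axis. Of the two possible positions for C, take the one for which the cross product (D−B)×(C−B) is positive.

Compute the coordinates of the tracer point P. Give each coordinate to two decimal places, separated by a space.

-4.21 1.46

A=(0,0), D=(5.00,0)
B = A + 3.00·(cos191°, sin191°) = (-2.9449, -0.5724)
|BD| = 7.9655
circle(B,5.00) ∩ circle(D,9.00): a=0.4676, h=4.9781
  candidates: C₊=(-2.8363,4.4264) cross=39.653; C₋=(-2.1208,-5.5040) cross=-39.653
  mode + wants cross > 0 → take C=(-2.8363,4.4264) (cross=39.653)
ex = (C−B)/|BC| = (0.0217,0.9998); ey = (-0.9998,0.0217)
P = B + 2.00·ex + 1.31·ey = (-4.2111,1.4556)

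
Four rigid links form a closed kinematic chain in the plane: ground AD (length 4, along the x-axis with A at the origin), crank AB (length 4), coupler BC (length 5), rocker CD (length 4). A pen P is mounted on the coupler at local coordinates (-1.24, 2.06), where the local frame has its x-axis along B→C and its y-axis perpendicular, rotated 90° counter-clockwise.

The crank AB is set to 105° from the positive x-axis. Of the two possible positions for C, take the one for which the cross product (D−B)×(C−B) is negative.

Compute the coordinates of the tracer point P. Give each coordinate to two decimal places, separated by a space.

A=(0,0), D=(4.00,0)
B = A + 4.00·(cos105°, sin105°) = (-1.0353, 3.8637)
|BD| = 6.3468
circle(B,5.00) ∩ circle(D,4.00): a=3.8824, h=3.1507
  candidates: C₊=(3.9629,3.9998) cross=19.997; C₋=(0.1269,-0.9994) cross=-19.997
  mode - wants cross < 0 → take C=(0.1269,-0.9994) (cross=-19.997)
ex = (C−B)/|BC| = (0.2324,-0.9726); ey = (0.9726,0.2324)
P = B + -1.24·ex + 2.06·ey = (0.6801,5.5485)

0.68 5.55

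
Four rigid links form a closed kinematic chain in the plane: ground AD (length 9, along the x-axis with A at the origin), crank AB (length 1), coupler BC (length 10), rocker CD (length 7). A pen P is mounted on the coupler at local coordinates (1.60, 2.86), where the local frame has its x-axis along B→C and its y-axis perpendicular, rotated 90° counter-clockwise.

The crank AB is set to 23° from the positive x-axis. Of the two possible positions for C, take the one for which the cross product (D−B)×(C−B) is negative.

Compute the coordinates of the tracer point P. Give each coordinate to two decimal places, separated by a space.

4.10 1.19

A=(0,0), D=(9.00,0)
B = A + 1.00·(cos23°, sin23°) = (0.9205, 0.3907)
|BD| = 8.0889
circle(B,10.00) ∩ circle(D,7.00): a=7.1969, h=6.9429
  candidates: C₊=(8.4444,6.9779) cross=56.161; C₋=(7.7737,-6.8917) cross=-56.161
  mode - wants cross < 0 → take C=(7.7737,-6.8917) (cross=-56.161)
ex = (C−B)/|BC| = (0.6853,-0.7282); ey = (0.7282,0.6853)
P = B + 1.60·ex + 2.86·ey = (4.0998,1.1855)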